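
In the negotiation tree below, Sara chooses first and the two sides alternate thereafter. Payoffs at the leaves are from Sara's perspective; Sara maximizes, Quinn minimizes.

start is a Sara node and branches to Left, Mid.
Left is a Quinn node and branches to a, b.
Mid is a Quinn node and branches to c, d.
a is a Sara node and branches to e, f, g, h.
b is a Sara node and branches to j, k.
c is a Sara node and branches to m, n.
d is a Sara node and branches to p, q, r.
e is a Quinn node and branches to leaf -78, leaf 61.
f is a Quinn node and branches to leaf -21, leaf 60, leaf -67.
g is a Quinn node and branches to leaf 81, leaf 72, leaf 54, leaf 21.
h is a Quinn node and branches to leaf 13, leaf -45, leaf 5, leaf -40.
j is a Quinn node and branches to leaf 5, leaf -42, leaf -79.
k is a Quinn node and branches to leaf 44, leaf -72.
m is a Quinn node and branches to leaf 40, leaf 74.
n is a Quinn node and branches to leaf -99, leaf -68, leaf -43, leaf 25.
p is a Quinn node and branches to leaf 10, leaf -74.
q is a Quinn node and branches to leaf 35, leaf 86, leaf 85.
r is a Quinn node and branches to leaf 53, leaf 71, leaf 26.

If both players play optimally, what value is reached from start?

35

e (Quinn): min(-78, 61) = -78
f (Quinn): min(-21, 60, -67) = -67
g (Quinn): min(81, 72, 54, 21) = 21
h (Quinn): min(13, -45, 5, -40) = -45
a (Sara): max(-78, -67, 21, -45) = 21
j (Quinn): min(5, -42, -79) = -79
k (Quinn): min(44, -72) = -72
b (Sara): max(-79, -72) = -72
Left (Quinn): min(21, -72) = -72
m (Quinn): min(40, 74) = 40
n (Quinn): min(-99, -68, -43, 25) = -99
c (Sara): max(40, -99) = 40
p (Quinn): min(10, -74) = -74
q (Quinn): min(35, 86, 85) = 35
r (Quinn): min(53, 71, 26) = 26
d (Sara): max(-74, 35, 26) = 35
Mid (Quinn): min(40, 35) = 35
start (Sara): max(-72, 35) = 35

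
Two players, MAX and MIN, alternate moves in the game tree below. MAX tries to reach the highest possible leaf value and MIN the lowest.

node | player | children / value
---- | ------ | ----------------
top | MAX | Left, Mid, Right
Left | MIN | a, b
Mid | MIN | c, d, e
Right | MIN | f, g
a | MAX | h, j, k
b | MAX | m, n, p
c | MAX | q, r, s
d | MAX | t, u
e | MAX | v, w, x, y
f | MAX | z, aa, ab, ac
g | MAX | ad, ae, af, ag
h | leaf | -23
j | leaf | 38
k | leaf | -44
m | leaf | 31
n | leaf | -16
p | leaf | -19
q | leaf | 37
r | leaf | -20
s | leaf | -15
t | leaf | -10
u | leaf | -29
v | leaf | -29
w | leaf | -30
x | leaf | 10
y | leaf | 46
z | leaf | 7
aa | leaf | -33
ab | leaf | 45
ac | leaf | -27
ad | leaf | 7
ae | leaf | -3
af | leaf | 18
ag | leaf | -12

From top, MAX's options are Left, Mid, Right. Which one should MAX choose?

Left

a (MAX): max(-23, 38, -44) = 38
b (MAX): max(31, -16, -19) = 31
Left (MIN): min(38, 31) = 31
c (MAX): max(37, -20, -15) = 37
d (MAX): max(-10, -29) = -10
e (MAX): max(-29, -30, 10, 46) = 46
Mid (MIN): min(37, -10, 46) = -10
f (MAX): max(7, -33, 45, -27) = 45
g (MAX): max(7, -3, 18, -12) = 18
Right (MIN): min(45, 18) = 18
top (MAX): max(31, -10, 18) = 31
MAX at top wants the highest of {Left=31, Mid=-10, Right=18}, so chooses Left.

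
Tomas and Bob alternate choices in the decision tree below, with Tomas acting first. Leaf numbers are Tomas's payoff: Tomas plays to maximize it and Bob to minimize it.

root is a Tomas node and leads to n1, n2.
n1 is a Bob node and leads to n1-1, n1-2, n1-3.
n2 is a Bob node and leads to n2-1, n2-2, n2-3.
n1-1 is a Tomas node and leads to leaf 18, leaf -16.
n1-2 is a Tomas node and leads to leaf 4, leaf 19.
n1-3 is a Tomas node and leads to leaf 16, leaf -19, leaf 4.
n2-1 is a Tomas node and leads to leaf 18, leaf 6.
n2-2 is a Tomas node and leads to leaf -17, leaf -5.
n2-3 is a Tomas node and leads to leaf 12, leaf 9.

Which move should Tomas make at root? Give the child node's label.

n1

n1-1 (Tomas): max(18, -16) = 18
n1-2 (Tomas): max(4, 19) = 19
n1-3 (Tomas): max(16, -19, 4) = 16
n1 (Bob): min(18, 19, 16) = 16
n2-1 (Tomas): max(18, 6) = 18
n2-2 (Tomas): max(-17, -5) = -5
n2-3 (Tomas): max(12, 9) = 12
n2 (Bob): min(18, -5, 12) = -5
root (Tomas): max(16, -5) = 16
Tomas at root wants the highest of {n1=16, n2=-5}, so chooses n1.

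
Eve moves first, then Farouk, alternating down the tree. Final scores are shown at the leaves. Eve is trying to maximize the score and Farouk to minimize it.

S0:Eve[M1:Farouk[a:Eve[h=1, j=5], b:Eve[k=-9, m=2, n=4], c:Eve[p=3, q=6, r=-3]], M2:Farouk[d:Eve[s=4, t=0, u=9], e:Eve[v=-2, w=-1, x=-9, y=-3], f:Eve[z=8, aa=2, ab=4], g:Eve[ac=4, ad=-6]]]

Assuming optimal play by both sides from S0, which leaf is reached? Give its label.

n

a (Eve): max(1, 5) = 5
b (Eve): max(-9, 2, 4) = 4
c (Eve): max(3, 6, -3) = 6
M1 (Farouk): min(5, 4, 6) = 4
d (Eve): max(4, 0, 9) = 9
e (Eve): max(-2, -1, -9, -3) = -1
f (Eve): max(8, 2, 4) = 8
g (Eve): max(4, -6) = 4
M2 (Farouk): min(9, -1, 8, 4) = -1
S0 (Eve): max(4, -1) = 4
At S0, Eve picks M1 (highest: 4).
At M1, Farouk picks b (lowest: 4).
At b, Eve picks n (highest: 4).
Terminal value 4.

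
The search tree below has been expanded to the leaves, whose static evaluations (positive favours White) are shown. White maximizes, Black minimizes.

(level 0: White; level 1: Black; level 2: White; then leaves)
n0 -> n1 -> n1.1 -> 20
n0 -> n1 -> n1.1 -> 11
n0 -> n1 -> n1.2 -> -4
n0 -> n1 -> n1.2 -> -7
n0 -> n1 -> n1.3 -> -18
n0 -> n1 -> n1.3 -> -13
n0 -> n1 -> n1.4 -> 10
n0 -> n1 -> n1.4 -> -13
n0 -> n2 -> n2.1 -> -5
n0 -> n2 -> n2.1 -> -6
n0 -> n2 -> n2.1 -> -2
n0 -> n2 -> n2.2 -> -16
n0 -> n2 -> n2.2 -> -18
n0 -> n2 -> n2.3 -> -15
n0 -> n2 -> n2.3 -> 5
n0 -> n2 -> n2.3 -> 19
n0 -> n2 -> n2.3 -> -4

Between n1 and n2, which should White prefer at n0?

n1

n1.1 (White): max(20, 11) = 20
n1.2 (White): max(-4, -7) = -4
n1.3 (White): max(-18, -13) = -13
n1.4 (White): max(10, -13) = 10
n1 (Black): min(20, -4, -13, 10) = -13
n2.1 (White): max(-5, -6, -2) = -2
n2.2 (White): max(-16, -18) = -16
n2.3 (White): max(-15, 5, 19, -4) = 19
n2 (Black): min(-2, -16, 19) = -16
White prefers the higher value; n1=-13, n2=-16. n1 is better since -13 > -16.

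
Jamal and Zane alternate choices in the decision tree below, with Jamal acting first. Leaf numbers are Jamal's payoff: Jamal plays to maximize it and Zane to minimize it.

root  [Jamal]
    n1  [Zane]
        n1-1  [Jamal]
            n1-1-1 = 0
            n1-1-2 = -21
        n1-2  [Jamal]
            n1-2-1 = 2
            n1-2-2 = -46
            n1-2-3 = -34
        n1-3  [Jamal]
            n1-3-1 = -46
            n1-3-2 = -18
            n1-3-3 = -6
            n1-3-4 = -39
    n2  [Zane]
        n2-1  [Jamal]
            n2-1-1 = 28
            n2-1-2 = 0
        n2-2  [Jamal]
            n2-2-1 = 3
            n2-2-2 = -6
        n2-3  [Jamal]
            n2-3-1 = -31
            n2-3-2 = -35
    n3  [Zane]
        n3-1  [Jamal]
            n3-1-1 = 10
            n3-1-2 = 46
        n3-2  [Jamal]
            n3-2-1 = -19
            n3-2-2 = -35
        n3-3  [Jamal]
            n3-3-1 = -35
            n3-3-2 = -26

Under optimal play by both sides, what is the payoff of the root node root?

-6

n1-1 (Jamal): max(0, -21) = 0
n1-2 (Jamal): max(2, -46, -34) = 2
n1-3 (Jamal): max(-46, -18, -6, -39) = -6
n1 (Zane): min(0, 2, -6) = -6
n2-1 (Jamal): max(28, 0) = 28
n2-2 (Jamal): max(3, -6) = 3
n2-3 (Jamal): max(-31, -35) = -31
n2 (Zane): min(28, 3, -31) = -31
n3-1 (Jamal): max(10, 46) = 46
n3-2 (Jamal): max(-19, -35) = -19
n3-3 (Jamal): max(-35, -26) = -26
n3 (Zane): min(46, -19, -26) = -26
root (Jamal): max(-6, -31, -26) = -6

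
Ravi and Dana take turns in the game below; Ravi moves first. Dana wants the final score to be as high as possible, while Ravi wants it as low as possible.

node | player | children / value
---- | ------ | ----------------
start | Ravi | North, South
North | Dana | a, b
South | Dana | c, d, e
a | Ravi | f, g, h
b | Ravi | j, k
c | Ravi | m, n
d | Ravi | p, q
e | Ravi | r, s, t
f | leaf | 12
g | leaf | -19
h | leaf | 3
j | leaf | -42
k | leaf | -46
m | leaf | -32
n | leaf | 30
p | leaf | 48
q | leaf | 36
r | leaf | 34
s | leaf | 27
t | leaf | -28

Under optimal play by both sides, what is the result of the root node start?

-19

a (Ravi): min(12, -19, 3) = -19
b (Ravi): min(-42, -46) = -46
North (Dana): max(-19, -46) = -19
c (Ravi): min(-32, 30) = -32
d (Ravi): min(48, 36) = 36
e (Ravi): min(34, 27, -28) = -28
South (Dana): max(-32, 36, -28) = 36
start (Ravi): min(-19, 36) = -19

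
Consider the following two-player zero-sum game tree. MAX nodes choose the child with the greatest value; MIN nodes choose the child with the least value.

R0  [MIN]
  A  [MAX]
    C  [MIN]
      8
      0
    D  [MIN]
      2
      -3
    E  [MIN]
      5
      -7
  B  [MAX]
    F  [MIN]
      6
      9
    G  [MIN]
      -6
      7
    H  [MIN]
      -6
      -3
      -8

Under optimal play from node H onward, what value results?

H (MIN): min(-6, -3, -8) = -8

-8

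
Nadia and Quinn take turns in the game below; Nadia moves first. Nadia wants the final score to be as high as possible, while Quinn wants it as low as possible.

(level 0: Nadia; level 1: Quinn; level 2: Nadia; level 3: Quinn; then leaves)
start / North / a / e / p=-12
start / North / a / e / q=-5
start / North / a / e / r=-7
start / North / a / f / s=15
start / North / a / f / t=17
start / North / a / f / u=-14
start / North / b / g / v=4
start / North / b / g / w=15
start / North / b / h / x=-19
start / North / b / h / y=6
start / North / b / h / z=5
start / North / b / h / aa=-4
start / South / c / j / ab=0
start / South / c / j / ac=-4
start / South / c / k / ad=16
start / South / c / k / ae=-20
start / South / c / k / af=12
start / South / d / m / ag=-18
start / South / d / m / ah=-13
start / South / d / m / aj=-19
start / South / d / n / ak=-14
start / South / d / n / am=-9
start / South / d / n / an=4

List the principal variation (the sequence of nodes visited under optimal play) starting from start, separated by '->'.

e (Quinn): min(-12, -5, -7) = -12
f (Quinn): min(15, 17, -14) = -14
a (Nadia): max(-12, -14) = -12
g (Quinn): min(4, 15) = 4
h (Quinn): min(-19, 6, 5, -4) = -19
b (Nadia): max(4, -19) = 4
North (Quinn): min(-12, 4) = -12
j (Quinn): min(0, -4) = -4
k (Quinn): min(16, -20, 12) = -20
c (Nadia): max(-4, -20) = -4
m (Quinn): min(-18, -13, -19) = -19
n (Quinn): min(-14, -9, 4) = -14
d (Nadia): max(-19, -14) = -14
South (Quinn): min(-4, -14) = -14
start (Nadia): max(-12, -14) = -12
At start, Nadia picks North (highest: -12).
At North, Quinn picks a (lowest: -12).
At a, Nadia picks e (highest: -12).
At e, Quinn picks p (lowest: -12).
Terminal value -12.

start -> North -> a -> e -> p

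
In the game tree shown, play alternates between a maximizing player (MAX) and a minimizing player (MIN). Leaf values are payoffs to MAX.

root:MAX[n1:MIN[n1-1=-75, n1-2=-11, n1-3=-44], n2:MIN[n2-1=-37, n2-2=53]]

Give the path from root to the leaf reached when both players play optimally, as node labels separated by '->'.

n1 (MIN): min(-75, -11, -44) = -75
n2 (MIN): min(-37, 53) = -37
root (MAX): max(-75, -37) = -37
At root, MAX picks n2 (highest: -37).
At n2, MIN picks n2-1 (lowest: -37).
Terminal value -37.

root -> n2 -> n2-1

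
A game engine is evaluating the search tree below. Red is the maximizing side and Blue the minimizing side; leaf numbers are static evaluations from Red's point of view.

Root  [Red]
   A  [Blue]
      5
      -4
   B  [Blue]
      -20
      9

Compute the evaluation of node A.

A (Blue): min(5, -4) = -4

-4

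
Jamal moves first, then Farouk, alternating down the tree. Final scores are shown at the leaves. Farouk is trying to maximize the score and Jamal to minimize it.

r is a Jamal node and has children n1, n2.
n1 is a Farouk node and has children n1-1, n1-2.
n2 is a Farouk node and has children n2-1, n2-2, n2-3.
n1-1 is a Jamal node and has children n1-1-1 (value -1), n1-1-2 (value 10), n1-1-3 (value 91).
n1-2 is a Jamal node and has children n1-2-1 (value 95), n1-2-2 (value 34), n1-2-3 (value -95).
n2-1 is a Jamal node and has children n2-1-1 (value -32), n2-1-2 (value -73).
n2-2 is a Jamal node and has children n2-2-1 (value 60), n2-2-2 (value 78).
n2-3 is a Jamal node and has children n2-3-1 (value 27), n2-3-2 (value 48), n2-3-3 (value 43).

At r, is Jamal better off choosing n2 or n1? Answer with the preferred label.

n2-1 (Jamal): min(-32, -73) = -73
n2-2 (Jamal): min(60, 78) = 60
n2-3 (Jamal): min(27, 48, 43) = 27
n2 (Farouk): max(-73, 60, 27) = 60
n1-1 (Jamal): min(-1, 10, 91) = -1
n1-2 (Jamal): min(95, 34, -95) = -95
n1 (Farouk): max(-1, -95) = -1
Jamal prefers the lower value; n2=60, n1=-1. n1 is better since -1 < 60.

n1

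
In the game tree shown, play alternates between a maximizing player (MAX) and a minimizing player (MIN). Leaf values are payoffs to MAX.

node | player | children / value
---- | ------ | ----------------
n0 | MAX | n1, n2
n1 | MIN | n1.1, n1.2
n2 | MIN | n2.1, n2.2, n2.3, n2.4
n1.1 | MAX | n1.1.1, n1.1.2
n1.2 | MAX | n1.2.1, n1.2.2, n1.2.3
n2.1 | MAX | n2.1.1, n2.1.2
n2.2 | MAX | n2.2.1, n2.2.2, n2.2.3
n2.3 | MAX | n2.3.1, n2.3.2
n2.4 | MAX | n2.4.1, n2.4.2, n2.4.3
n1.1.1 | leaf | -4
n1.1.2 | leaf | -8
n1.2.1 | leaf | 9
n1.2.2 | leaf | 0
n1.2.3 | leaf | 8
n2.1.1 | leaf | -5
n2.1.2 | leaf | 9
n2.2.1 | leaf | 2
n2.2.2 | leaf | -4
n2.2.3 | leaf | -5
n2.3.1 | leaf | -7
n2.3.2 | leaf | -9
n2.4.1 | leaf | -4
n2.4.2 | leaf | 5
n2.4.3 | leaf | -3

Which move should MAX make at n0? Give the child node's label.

n1.1 (MAX): max(-4, -8) = -4
n1.2 (MAX): max(9, 0, 8) = 9
n1 (MIN): min(-4, 9) = -4
n2.1 (MAX): max(-5, 9) = 9
n2.2 (MAX): max(2, -4, -5) = 2
n2.3 (MAX): max(-7, -9) = -7
n2.4 (MAX): max(-4, 5, -3) = 5
n2 (MIN): min(9, 2, -7, 5) = -7
n0 (MAX): max(-4, -7) = -4
MAX at n0 wants the highest of {n1=-4, n2=-7}, so chooses n1.

n1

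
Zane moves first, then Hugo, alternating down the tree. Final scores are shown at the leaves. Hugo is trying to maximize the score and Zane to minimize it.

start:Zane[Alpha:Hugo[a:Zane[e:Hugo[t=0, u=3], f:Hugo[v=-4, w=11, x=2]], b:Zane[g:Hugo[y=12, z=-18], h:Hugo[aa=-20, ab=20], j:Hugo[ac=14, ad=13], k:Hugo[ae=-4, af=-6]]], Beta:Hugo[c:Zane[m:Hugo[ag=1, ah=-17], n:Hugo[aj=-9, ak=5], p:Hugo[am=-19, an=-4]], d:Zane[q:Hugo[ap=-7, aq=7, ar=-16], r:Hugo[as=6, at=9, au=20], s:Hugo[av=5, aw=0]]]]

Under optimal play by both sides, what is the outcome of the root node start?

3

e (Hugo): max(0, 3) = 3
f (Hugo): max(-4, 11, 2) = 11
a (Zane): min(3, 11) = 3
g (Hugo): max(12, -18) = 12
h (Hugo): max(-20, 20) = 20
j (Hugo): max(14, 13) = 14
k (Hugo): max(-4, -6) = -4
b (Zane): min(12, 20, 14, -4) = -4
Alpha (Hugo): max(3, -4) = 3
m (Hugo): max(1, -17) = 1
n (Hugo): max(-9, 5) = 5
p (Hugo): max(-19, -4) = -4
c (Zane): min(1, 5, -4) = -4
q (Hugo): max(-7, 7, -16) = 7
r (Hugo): max(6, 9, 20) = 20
s (Hugo): max(5, 0) = 5
d (Zane): min(7, 20, 5) = 5
Beta (Hugo): max(-4, 5) = 5
start (Zane): min(3, 5) = 3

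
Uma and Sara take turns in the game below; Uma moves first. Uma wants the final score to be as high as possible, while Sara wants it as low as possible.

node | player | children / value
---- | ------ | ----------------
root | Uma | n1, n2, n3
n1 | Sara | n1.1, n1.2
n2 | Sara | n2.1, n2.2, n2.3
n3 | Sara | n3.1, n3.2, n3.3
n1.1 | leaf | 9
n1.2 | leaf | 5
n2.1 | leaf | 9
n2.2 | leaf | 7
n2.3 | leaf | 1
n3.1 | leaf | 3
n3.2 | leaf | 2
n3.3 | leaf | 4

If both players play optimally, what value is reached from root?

5

n1 (Sara): min(9, 5) = 5
n2 (Sara): min(9, 7, 1) = 1
n3 (Sara): min(3, 2, 4) = 2
root (Uma): max(5, 1, 2) = 5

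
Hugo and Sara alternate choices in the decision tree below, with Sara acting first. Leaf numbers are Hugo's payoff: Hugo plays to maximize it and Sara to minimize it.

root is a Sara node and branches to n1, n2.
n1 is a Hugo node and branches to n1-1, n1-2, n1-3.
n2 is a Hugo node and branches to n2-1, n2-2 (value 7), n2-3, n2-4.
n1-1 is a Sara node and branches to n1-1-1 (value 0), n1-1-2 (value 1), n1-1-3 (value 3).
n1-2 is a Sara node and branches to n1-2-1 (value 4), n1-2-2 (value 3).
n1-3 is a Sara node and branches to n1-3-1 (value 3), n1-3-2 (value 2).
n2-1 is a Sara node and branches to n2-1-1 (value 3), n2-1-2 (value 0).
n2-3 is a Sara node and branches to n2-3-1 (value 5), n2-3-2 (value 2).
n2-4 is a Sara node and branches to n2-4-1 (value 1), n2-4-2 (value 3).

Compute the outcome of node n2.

7

n2-1 (Sara): min(3, 0) = 0
n2-3 (Sara): min(5, 2) = 2
n2-4 (Sara): min(1, 3) = 1
n2 (Hugo): max(0, 7, 2, 1) = 7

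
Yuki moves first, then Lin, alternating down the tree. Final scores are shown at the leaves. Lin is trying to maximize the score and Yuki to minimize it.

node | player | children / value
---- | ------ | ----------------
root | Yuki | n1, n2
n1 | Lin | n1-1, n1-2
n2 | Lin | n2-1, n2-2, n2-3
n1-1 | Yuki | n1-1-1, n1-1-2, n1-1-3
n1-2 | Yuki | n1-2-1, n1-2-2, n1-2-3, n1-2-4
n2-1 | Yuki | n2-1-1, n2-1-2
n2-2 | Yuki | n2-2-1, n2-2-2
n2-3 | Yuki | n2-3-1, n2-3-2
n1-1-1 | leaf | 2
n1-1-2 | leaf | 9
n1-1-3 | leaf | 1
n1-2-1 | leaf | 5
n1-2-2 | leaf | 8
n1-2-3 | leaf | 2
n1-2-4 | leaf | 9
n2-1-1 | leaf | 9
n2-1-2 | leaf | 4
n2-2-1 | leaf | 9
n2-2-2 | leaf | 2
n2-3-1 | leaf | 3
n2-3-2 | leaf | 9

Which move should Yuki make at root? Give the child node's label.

n1-1 (Yuki): min(2, 9, 1) = 1
n1-2 (Yuki): min(5, 8, 2, 9) = 2
n1 (Lin): max(1, 2) = 2
n2-1 (Yuki): min(9, 4) = 4
n2-2 (Yuki): min(9, 2) = 2
n2-3 (Yuki): min(3, 9) = 3
n2 (Lin): max(4, 2, 3) = 4
root (Yuki): min(2, 4) = 2
Yuki at root wants the lowest of {n1=2, n2=4}, so chooses n1.

n1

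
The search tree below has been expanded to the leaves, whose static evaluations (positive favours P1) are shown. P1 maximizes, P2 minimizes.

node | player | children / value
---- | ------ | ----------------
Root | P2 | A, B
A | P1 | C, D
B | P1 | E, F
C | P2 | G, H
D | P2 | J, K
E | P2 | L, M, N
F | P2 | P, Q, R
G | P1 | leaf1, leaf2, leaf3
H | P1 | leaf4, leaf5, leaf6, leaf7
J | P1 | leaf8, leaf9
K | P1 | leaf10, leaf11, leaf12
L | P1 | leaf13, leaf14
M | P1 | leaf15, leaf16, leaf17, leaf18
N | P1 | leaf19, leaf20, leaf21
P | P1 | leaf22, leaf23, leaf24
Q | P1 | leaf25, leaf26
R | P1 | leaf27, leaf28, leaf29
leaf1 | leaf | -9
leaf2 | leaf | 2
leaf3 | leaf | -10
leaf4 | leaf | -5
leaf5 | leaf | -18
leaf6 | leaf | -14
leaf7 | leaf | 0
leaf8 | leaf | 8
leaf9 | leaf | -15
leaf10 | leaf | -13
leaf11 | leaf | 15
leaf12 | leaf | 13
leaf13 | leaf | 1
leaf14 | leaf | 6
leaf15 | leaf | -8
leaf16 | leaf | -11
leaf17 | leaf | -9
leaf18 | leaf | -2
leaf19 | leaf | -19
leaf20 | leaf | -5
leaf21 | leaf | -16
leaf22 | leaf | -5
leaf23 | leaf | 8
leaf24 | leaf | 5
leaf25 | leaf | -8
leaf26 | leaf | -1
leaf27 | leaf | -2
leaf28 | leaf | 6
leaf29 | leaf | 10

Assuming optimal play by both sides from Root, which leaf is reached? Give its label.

G (P1): max(-9, 2, -10) = 2
H (P1): max(-5, -18, -14, 0) = 0
C (P2): min(2, 0) = 0
J (P1): max(8, -15) = 8
K (P1): max(-13, 15, 13) = 15
D (P2): min(8, 15) = 8
A (P1): max(0, 8) = 8
L (P1): max(1, 6) = 6
M (P1): max(-8, -11, -9, -2) = -2
N (P1): max(-19, -5, -16) = -5
E (P2): min(6, -2, -5) = -5
P (P1): max(-5, 8, 5) = 8
Q (P1): max(-8, -1) = -1
R (P1): max(-2, 6, 10) = 10
F (P2): min(8, -1, 10) = -1
B (P1): max(-5, -1) = -1
Root (P2): min(8, -1) = -1
At Root, P2 picks B (lowest: -1).
At B, P1 picks F (highest: -1).
At F, P2 picks Q (lowest: -1).
At Q, P1 picks leaf26 (highest: -1).
Terminal value -1.

leaf26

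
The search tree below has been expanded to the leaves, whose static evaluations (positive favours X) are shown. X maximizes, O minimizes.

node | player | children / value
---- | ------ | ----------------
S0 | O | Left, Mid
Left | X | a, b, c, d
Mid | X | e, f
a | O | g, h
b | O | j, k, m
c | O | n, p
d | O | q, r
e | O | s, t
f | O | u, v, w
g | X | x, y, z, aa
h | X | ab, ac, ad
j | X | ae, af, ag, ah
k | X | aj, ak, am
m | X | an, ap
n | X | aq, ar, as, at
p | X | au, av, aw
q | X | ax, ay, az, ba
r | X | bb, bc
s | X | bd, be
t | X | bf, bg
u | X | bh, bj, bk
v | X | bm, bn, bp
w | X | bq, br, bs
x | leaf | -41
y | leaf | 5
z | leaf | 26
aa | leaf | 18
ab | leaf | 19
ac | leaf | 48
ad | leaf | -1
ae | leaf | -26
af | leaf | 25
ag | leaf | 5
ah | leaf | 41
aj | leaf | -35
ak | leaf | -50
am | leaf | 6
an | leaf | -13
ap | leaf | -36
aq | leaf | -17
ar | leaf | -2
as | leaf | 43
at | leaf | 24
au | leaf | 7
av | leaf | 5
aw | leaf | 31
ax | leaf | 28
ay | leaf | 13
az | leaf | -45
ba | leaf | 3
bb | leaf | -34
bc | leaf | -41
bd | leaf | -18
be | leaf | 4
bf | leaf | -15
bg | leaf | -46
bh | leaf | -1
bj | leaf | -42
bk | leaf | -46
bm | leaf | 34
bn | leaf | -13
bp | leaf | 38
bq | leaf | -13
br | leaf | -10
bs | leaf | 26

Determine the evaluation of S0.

g (X): max(-41, 5, 26, 18) = 26
h (X): max(19, 48, -1) = 48
a (O): min(26, 48) = 26
j (X): max(-26, 25, 5, 41) = 41
k (X): max(-35, -50, 6) = 6
m (X): max(-13, -36) = -13
b (O): min(41, 6, -13) = -13
n (X): max(-17, -2, 43, 24) = 43
p (X): max(7, 5, 31) = 31
c (O): min(43, 31) = 31
q (X): max(28, 13, -45, 3) = 28
r (X): max(-34, -41) = -34
d (O): min(28, -34) = -34
Left (X): max(26, -13, 31, -34) = 31
s (X): max(-18, 4) = 4
t (X): max(-15, -46) = -15
e (O): min(4, -15) = -15
u (X): max(-1, -42, -46) = -1
v (X): max(34, -13, 38) = 38
w (X): max(-13, -10, 26) = 26
f (O): min(-1, 38, 26) = -1
Mid (X): max(-15, -1) = -1
S0 (O): min(31, -1) = -1

-1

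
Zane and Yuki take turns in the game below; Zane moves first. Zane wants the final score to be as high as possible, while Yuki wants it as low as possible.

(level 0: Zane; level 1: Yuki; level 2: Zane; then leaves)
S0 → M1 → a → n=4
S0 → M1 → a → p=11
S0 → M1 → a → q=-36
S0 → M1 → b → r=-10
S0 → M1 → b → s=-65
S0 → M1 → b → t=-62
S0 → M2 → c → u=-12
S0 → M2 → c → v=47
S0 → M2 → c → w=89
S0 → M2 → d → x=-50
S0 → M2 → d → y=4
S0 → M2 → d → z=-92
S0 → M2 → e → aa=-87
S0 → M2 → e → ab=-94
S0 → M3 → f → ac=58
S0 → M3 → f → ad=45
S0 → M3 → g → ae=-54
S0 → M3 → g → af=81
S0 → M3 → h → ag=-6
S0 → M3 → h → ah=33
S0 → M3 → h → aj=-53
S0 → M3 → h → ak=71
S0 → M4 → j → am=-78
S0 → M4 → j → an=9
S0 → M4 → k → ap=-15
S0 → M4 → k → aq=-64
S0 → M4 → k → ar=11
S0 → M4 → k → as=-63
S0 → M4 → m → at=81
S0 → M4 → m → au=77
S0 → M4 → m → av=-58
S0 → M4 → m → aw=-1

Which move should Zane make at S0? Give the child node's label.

M3

a (Zane): max(4, 11, -36) = 11
b (Zane): max(-10, -65, -62) = -10
M1 (Yuki): min(11, -10) = -10
c (Zane): max(-12, 47, 89) = 89
d (Zane): max(-50, 4, -92) = 4
e (Zane): max(-87, -94) = -87
M2 (Yuki): min(89, 4, -87) = -87
f (Zane): max(58, 45) = 58
g (Zane): max(-54, 81) = 81
h (Zane): max(-6, 33, -53, 71) = 71
M3 (Yuki): min(58, 81, 71) = 58
j (Zane): max(-78, 9) = 9
k (Zane): max(-15, -64, 11, -63) = 11
m (Zane): max(81, 77, -58, -1) = 81
M4 (Yuki): min(9, 11, 81) = 9
S0 (Zane): max(-10, -87, 58, 9) = 58
Zane at S0 wants the highest of {M1=-10, M2=-87, M3=58, M4=9}, so chooses M3.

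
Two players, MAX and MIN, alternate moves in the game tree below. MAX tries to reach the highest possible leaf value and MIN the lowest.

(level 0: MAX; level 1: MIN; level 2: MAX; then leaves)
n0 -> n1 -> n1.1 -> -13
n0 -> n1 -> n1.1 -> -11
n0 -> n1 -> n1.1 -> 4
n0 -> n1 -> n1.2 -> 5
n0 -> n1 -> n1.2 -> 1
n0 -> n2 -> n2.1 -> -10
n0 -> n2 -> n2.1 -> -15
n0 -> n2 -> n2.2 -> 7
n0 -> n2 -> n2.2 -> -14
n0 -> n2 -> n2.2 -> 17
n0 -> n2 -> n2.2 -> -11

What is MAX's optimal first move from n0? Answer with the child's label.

n1.1 (MAX): max(-13, -11, 4) = 4
n1.2 (MAX): max(5, 1) = 5
n1 (MIN): min(4, 5) = 4
n2.1 (MAX): max(-10, -15) = -10
n2.2 (MAX): max(7, -14, 17, -11) = 17
n2 (MIN): min(-10, 17) = -10
n0 (MAX): max(4, -10) = 4
MAX at n0 wants the highest of {n1=4, n2=-10}, so chooses n1.

n1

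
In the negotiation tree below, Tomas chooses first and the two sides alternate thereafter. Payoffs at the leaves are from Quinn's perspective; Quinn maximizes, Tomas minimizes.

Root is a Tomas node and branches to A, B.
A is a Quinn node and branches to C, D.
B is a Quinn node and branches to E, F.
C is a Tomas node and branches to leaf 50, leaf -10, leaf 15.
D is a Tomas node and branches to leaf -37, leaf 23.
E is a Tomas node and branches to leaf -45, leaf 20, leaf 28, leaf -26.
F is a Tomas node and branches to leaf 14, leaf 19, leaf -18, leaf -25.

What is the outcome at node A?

C (Tomas): min(50, -10, 15) = -10
D (Tomas): min(-37, 23) = -37
A (Quinn): max(-10, -37) = -10

-10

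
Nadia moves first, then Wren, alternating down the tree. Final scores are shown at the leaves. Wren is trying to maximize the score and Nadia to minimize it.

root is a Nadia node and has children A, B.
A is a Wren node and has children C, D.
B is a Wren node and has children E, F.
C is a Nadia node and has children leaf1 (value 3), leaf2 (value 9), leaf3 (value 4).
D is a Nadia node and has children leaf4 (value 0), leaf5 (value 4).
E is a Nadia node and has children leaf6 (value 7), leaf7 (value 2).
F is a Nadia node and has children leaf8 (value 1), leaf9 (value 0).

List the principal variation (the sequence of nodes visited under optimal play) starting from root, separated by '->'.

root -> B -> E -> leaf7

C (Nadia): min(3, 9, 4) = 3
D (Nadia): min(0, 4) = 0
A (Wren): max(3, 0) = 3
E (Nadia): min(7, 2) = 2
F (Nadia): min(1, 0) = 0
B (Wren): max(2, 0) = 2
root (Nadia): min(3, 2) = 2
At root, Nadia picks B (lowest: 2).
At B, Wren picks E (highest: 2).
At E, Nadia picks leaf7 (lowest: 2).
Terminal value 2.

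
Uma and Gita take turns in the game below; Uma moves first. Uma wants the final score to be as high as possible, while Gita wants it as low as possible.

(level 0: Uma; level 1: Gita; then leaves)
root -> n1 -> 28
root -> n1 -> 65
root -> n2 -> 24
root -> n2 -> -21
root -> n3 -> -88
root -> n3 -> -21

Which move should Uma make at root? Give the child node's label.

n1 (Gita): min(28, 65) = 28
n2 (Gita): min(24, -21) = -21
n3 (Gita): min(-88, -21) = -88
root (Uma): max(28, -21, -88) = 28
Uma at root wants the highest of {n1=28, n2=-21, n3=-88}, so chooses n1.

n1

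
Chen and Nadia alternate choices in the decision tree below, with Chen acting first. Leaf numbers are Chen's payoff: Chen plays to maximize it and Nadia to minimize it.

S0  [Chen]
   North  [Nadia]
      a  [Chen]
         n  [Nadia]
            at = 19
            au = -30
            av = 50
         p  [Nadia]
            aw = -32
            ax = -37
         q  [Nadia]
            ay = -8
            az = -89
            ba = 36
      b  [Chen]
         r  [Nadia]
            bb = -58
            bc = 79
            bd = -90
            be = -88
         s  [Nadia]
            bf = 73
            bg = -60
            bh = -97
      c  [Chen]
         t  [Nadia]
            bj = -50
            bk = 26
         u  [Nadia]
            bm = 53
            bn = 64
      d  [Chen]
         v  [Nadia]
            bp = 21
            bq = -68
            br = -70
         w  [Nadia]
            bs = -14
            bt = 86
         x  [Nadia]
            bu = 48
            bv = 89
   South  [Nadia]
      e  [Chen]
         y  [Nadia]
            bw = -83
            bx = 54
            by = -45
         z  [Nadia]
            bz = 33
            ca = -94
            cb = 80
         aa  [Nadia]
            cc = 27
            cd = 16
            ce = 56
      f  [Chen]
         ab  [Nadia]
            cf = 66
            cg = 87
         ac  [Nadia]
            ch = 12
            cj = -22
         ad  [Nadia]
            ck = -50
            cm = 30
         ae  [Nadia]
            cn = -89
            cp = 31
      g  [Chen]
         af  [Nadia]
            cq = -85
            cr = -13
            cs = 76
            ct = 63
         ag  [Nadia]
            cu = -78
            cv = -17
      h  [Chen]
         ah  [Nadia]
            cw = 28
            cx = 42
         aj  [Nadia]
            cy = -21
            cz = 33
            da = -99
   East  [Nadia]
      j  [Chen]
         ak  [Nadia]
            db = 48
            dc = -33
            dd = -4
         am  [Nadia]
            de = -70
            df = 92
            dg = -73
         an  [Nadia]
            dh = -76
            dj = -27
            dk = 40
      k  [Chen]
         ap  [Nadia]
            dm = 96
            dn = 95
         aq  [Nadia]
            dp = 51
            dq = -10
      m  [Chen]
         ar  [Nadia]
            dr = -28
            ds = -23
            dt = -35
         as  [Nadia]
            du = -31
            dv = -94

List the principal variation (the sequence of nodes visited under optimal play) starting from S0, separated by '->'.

S0 -> East -> m -> ar -> dt

n (Nadia): min(19, -30, 50) = -30
p (Nadia): min(-32, -37) = -37
q (Nadia): min(-8, -89, 36) = -89
a (Chen): max(-30, -37, -89) = -30
r (Nadia): min(-58, 79, -90, -88) = -90
s (Nadia): min(73, -60, -97) = -97
b (Chen): max(-90, -97) = -90
t (Nadia): min(-50, 26) = -50
u (Nadia): min(53, 64) = 53
c (Chen): max(-50, 53) = 53
v (Nadia): min(21, -68, -70) = -70
w (Nadia): min(-14, 86) = -14
x (Nadia): min(48, 89) = 48
d (Chen): max(-70, -14, 48) = 48
North (Nadia): min(-30, -90, 53, 48) = -90
y (Nadia): min(-83, 54, -45) = -83
z (Nadia): min(33, -94, 80) = -94
aa (Nadia): min(27, 16, 56) = 16
e (Chen): max(-83, -94, 16) = 16
ab (Nadia): min(66, 87) = 66
ac (Nadia): min(12, -22) = -22
ad (Nadia): min(-50, 30) = -50
ae (Nadia): min(-89, 31) = -89
f (Chen): max(66, -22, -50, -89) = 66
af (Nadia): min(-85, -13, 76, 63) = -85
ag (Nadia): min(-78, -17) = -78
g (Chen): max(-85, -78) = -78
ah (Nadia): min(28, 42) = 28
aj (Nadia): min(-21, 33, -99) = -99
h (Chen): max(28, -99) = 28
South (Nadia): min(16, 66, -78, 28) = -78
ak (Nadia): min(48, -33, -4) = -33
am (Nadia): min(-70, 92, -73) = -73
an (Nadia): min(-76, -27, 40) = -76
j (Chen): max(-33, -73, -76) = -33
ap (Nadia): min(96, 95) = 95
aq (Nadia): min(51, -10) = -10
k (Chen): max(95, -10) = 95
ar (Nadia): min(-28, -23, -35) = -35
as (Nadia): min(-31, -94) = -94
m (Chen): max(-35, -94) = -35
East (Nadia): min(-33, 95, -35) = -35
S0 (Chen): max(-90, -78, -35) = -35
At S0, Chen picks East (highest: -35).
At East, Nadia picks m (lowest: -35).
At m, Chen picks ar (highest: -35).
At ar, Nadia picks dt (lowest: -35).
Terminal value -35.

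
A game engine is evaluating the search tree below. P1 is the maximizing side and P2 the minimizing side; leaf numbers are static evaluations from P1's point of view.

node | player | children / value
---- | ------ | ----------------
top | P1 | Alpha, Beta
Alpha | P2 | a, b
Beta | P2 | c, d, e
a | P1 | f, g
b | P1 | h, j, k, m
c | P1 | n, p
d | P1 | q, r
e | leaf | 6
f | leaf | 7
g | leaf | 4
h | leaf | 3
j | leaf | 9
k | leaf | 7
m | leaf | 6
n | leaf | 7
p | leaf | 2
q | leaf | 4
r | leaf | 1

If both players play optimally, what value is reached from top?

7

a (P1): max(7, 4) = 7
b (P1): max(3, 9, 7, 6) = 9
Alpha (P2): min(7, 9) = 7
c (P1): max(7, 2) = 7
d (P1): max(4, 1) = 4
Beta (P2): min(7, 4, 6) = 4
top (P1): max(7, 4) = 7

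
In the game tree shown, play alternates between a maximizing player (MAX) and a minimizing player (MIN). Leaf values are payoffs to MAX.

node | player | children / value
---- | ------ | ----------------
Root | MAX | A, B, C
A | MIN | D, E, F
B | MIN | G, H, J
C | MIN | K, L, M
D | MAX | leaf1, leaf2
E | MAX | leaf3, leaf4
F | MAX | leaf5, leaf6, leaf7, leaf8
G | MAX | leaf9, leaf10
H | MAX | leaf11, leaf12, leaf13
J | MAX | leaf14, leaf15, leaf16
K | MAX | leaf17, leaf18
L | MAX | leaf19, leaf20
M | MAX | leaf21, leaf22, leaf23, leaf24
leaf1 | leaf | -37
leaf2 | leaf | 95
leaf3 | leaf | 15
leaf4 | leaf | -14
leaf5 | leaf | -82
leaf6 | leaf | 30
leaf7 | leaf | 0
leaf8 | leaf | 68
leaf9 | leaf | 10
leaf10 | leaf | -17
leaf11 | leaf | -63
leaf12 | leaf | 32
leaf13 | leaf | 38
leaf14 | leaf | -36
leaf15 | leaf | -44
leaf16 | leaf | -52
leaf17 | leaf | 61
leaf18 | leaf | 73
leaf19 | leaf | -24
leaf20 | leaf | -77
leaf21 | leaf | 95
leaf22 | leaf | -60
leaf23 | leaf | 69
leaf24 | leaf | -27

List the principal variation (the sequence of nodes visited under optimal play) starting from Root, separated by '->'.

D (MAX): max(-37, 95) = 95
E (MAX): max(15, -14) = 15
F (MAX): max(-82, 30, 0, 68) = 68
A (MIN): min(95, 15, 68) = 15
G (MAX): max(10, -17) = 10
H (MAX): max(-63, 32, 38) = 38
J (MAX): max(-36, -44, -52) = -36
B (MIN): min(10, 38, -36) = -36
K (MAX): max(61, 73) = 73
L (MAX): max(-24, -77) = -24
M (MAX): max(95, -60, 69, -27) = 95
C (MIN): min(73, -24, 95) = -24
Root (MAX): max(15, -36, -24) = 15
At Root, MAX picks A (highest: 15).
At A, MIN picks E (lowest: 15).
At E, MAX picks leaf3 (highest: 15).
Terminal value 15.

Root -> A -> E -> leaf3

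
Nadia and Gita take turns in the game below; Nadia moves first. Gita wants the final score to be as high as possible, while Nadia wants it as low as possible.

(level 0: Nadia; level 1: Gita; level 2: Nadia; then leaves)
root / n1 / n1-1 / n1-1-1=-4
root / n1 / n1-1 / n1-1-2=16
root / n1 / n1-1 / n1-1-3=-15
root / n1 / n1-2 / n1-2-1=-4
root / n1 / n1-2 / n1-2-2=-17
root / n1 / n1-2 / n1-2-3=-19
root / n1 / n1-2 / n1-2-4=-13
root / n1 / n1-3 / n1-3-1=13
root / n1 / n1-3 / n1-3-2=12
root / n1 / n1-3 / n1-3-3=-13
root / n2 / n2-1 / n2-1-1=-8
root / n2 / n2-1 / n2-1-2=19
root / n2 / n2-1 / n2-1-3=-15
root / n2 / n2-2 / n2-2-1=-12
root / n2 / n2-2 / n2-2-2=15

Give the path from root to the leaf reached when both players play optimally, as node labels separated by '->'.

n1-1 (Nadia): min(-4, 16, -15) = -15
n1-2 (Nadia): min(-4, -17, -19, -13) = -19
n1-3 (Nadia): min(13, 12, -13) = -13
n1 (Gita): max(-15, -19, -13) = -13
n2-1 (Nadia): min(-8, 19, -15) = -15
n2-2 (Nadia): min(-12, 15) = -12
n2 (Gita): max(-15, -12) = -12
root (Nadia): min(-13, -12) = -13
At root, Nadia picks n1 (lowest: -13).
At n1, Gita picks n1-3 (highest: -13).
At n1-3, Nadia picks n1-3-3 (lowest: -13).
Terminal value -13.

root -> n1 -> n1-3 -> n1-3-3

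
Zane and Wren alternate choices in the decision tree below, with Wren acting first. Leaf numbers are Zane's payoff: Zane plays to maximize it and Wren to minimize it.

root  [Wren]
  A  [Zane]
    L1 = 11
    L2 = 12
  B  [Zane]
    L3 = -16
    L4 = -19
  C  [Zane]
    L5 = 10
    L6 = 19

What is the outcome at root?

A (Zane): max(11, 12) = 12
B (Zane): max(-16, -19) = -16
C (Zane): max(10, 19) = 19
root (Wren): min(12, -16, 19) = -16

-16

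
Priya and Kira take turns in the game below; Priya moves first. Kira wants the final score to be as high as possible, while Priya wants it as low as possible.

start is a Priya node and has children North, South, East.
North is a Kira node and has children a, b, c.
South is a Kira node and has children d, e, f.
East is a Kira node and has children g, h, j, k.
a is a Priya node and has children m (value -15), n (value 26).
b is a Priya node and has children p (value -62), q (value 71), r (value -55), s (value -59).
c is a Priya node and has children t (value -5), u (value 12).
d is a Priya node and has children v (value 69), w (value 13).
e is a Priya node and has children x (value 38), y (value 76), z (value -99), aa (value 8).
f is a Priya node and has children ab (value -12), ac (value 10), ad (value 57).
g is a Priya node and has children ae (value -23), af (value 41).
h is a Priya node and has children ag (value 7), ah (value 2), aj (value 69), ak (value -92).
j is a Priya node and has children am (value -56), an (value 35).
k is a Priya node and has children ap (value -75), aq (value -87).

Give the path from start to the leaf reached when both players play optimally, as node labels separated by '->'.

start -> East -> g -> ae

a (Priya): min(-15, 26) = -15
b (Priya): min(-62, 71, -55, -59) = -62
c (Priya): min(-5, 12) = -5
North (Kira): max(-15, -62, -5) = -5
d (Priya): min(69, 13) = 13
e (Priya): min(38, 76, -99, 8) = -99
f (Priya): min(-12, 10, 57) = -12
South (Kira): max(13, -99, -12) = 13
g (Priya): min(-23, 41) = -23
h (Priya): min(7, 2, 69, -92) = -92
j (Priya): min(-56, 35) = -56
k (Priya): min(-75, -87) = -87
East (Kira): max(-23, -92, -56, -87) = -23
start (Priya): min(-5, 13, -23) = -23
At start, Priya picks East (lowest: -23).
At East, Kira picks g (highest: -23).
At g, Priya picks ae (lowest: -23).
Terminal value -23.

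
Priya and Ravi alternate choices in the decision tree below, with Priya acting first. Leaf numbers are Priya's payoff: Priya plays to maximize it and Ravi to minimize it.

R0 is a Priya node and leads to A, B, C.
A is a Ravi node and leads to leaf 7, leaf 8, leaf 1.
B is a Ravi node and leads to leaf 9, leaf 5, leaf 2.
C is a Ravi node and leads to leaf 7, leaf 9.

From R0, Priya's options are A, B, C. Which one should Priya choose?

A (Ravi): min(7, 8, 1) = 1
B (Ravi): min(9, 5, 2) = 2
C (Ravi): min(7, 9) = 7
R0 (Priya): max(1, 2, 7) = 7
Priya at R0 wants the highest of {A=1, B=2, C=7}, so chooses C.

C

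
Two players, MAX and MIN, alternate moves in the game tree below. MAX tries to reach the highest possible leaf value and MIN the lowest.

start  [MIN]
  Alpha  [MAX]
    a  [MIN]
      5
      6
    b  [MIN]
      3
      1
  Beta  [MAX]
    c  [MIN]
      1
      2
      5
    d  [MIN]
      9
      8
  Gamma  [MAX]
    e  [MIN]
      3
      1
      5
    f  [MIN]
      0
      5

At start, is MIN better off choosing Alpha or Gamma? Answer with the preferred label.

a (MIN): min(5, 6) = 5
b (MIN): min(3, 1) = 1
Alpha (MAX): max(5, 1) = 5
e (MIN): min(3, 1, 5) = 1
f (MIN): min(0, 5) = 0
Gamma (MAX): max(1, 0) = 1
MIN prefers the lower value; Alpha=5, Gamma=1. Gamma is better since 1 < 5.

Gamma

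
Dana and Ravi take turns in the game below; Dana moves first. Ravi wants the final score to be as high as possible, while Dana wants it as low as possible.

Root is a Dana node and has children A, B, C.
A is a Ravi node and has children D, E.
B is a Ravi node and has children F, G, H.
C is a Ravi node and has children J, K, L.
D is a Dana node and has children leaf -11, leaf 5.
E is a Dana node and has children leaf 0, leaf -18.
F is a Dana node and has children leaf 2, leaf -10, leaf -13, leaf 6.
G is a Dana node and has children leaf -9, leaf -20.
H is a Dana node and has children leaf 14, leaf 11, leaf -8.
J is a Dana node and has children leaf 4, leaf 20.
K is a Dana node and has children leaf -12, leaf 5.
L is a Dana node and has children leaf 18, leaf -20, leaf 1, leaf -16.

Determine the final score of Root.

-11

D (Dana): min(-11, 5) = -11
E (Dana): min(0, -18) = -18
A (Ravi): max(-11, -18) = -11
F (Dana): min(2, -10, -13, 6) = -13
G (Dana): min(-9, -20) = -20
H (Dana): min(14, 11, -8) = -8
B (Ravi): max(-13, -20, -8) = -8
J (Dana): min(4, 20) = 4
K (Dana): min(-12, 5) = -12
L (Dana): min(18, -20, 1, -16) = -20
C (Ravi): max(4, -12, -20) = 4
Root (Dana): min(-11, -8, 4) = -11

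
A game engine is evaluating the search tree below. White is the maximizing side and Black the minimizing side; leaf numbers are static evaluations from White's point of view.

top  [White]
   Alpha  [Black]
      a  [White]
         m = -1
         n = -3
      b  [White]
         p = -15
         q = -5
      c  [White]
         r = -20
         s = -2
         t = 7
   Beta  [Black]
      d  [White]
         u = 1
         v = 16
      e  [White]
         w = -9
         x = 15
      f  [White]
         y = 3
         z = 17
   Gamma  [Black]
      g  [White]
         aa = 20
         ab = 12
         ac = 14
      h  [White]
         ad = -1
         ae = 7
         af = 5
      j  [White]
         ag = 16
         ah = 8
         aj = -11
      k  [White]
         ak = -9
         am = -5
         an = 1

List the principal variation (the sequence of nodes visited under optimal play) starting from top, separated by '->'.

top -> Beta -> e -> x

a (White): max(-1, -3) = -1
b (White): max(-15, -5) = -5
c (White): max(-20, -2, 7) = 7
Alpha (Black): min(-1, -5, 7) = -5
d (White): max(1, 16) = 16
e (White): max(-9, 15) = 15
f (White): max(3, 17) = 17
Beta (Black): min(16, 15, 17) = 15
g (White): max(20, 12, 14) = 20
h (White): max(-1, 7, 5) = 7
j (White): max(16, 8, -11) = 16
k (White): max(-9, -5, 1) = 1
Gamma (Black): min(20, 7, 16, 1) = 1
top (White): max(-5, 15, 1) = 15
At top, White picks Beta (highest: 15).
At Beta, Black picks e (lowest: 15).
At e, White picks x (highest: 15).
Terminal value 15.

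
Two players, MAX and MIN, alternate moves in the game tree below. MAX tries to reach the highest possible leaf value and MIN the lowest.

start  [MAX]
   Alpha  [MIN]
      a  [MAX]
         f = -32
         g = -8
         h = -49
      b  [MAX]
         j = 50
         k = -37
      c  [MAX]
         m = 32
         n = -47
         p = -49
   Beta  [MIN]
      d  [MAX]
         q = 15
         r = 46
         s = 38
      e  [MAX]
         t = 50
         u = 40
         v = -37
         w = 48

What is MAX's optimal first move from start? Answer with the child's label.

a (MAX): max(-32, -8, -49) = -8
b (MAX): max(50, -37) = 50
c (MAX): max(32, -47, -49) = 32
Alpha (MIN): min(-8, 50, 32) = -8
d (MAX): max(15, 46, 38) = 46
e (MAX): max(50, 40, -37, 48) = 50
Beta (MIN): min(46, 50) = 46
start (MAX): max(-8, 46) = 46
MAX at start wants the highest of {Alpha=-8, Beta=46}, so chooses Beta.

Beta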